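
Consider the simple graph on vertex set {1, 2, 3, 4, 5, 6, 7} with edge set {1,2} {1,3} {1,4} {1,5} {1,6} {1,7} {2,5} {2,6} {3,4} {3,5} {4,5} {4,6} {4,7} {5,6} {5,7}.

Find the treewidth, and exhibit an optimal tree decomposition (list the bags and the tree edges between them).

The largest bag has 4 vertices, giving width 3; this decomposition certifies tw(G) ≤ 3. On the other hand G contains the 4-clique {1, 2, 5, 6}. A clique must lie in a single bag of any decomposition, so no decomposition can have width below 3. The upper and lower bounds meet at 3, so that is the treewidth.

Treewidth 3.
One such decomposition:
Bags: B1 = {1, 4, 5, 6}  B2 = {1, 4, 5, 7}  B3 = {1, 3, 4, 5}  B4 = {1, 2, 5, 6}
Tree: B1–B2, B1–B3, B1–B4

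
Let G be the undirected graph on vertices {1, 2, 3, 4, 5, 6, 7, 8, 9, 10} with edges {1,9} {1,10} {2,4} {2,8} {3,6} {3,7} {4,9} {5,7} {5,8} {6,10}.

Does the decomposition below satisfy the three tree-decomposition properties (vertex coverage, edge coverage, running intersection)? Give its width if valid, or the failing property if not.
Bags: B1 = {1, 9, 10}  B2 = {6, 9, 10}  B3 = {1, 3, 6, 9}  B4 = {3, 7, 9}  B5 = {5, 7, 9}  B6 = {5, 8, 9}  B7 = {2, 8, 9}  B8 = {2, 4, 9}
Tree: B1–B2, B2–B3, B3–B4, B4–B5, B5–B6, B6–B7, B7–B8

A tree decomposition must satisfy three properties: every vertex lies in some bag; for every edge, both endpoints lie together in some bag; and for every vertex, the bags containing it form a connected subtree. Here bags containing vertex 1 are not connected in the tree, so the decomposition is invalid.

No — bags containing vertex 1 are not connected in the tree.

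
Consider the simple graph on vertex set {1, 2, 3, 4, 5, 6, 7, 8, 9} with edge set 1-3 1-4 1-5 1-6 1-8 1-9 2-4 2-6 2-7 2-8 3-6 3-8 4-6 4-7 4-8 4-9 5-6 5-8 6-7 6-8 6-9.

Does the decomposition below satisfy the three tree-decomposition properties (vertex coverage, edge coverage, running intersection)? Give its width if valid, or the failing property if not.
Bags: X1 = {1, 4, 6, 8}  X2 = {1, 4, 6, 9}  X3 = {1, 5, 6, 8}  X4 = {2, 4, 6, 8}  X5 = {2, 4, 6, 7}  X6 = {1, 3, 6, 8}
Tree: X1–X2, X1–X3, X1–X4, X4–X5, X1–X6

Every vertex of G appears in some bag (union = {1, 2, 3, 4, 5, 6, 7, 8, 9}); every edge is covered by a bag; and for each vertex v the set of bags containing v is connected in the bag tree. The decomposition is therefore valid. The largest bag has 4 vertices, so the width is 3.

Yes; width 3.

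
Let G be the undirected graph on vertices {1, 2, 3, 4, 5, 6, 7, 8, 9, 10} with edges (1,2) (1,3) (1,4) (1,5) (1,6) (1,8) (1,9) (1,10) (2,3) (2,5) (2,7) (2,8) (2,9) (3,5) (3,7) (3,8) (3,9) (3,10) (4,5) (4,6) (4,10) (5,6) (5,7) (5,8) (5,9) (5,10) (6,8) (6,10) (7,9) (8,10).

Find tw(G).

A width-4 tree decomposition is:
Bags: B1 = {1, 4, 5, 6, 10}  B2 = {1, 5, 6, 8, 10}  B3 = {1, 3, 5, 8, 10}  B4 = {1, 2, 3, 5, 8}  B5 = {1, 2, 3, 5, 9}  B6 = {2, 3, 5, 7, 9}
Tree: B1–B2, B2–B3, B3–B4, B4–B5, B5–B6
Each bag holds 5 vertices, so the decomposition has width 4, which upper-bounds the treewidth. Conversely, {1, 2, 3, 5, 8} is a clique of size 5, and the vertices of any clique must share a bag in every tree decomposition; so some bag has ≥ 5 vertices and tw(G) ≥ 4. Therefore the treewidth is 4.

4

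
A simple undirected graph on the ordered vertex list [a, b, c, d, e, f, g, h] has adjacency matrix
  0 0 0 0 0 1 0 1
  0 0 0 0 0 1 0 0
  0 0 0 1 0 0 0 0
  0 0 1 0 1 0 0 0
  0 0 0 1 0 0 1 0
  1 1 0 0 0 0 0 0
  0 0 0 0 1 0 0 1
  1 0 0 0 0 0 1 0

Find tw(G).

1

A width-1 tree decomposition is:
Bags: B1 = {b, f}  B2 = {a, f}  B3 = {a, h}  B4 = {g, h}  B5 = {e, g}  B6 = {d, e}  B7 = {c, d}
Tree: B1–B2, B2–B3, B3–B4, B4–B5, B5–B6, B6–B7
Each bag holds 2 vertices, so the decomposition has width 1, which upper-bounds the treewidth. Since G has at least one edge (e.g. b–f), it is not an edgeless graph, so tw(G) ≥ 1. Combining the bounds, tw(G) = 1.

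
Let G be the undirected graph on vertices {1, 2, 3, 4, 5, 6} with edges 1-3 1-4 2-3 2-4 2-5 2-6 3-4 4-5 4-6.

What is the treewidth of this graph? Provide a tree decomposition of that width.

Treewidth 2.
One optimal decomposition is:
Bags: B1 = {2, 4, 6}  B2 = {2, 3, 4}  B3 = {2, 4, 5}  B4 = {1, 3, 4}
Tree: B1–B2, B2–B3, B2–B4

The largest bag has 3 vertices, giving width 2; this decomposition certifies tw(G) ≤ 2. Conversely, {1, 3, 4} is a clique of size 3, and the vertices of any clique must share a bag in every tree decomposition; so some bag has ≥ 3 vertices and tw(G) ≥ 2. Therefore the treewidth is 2.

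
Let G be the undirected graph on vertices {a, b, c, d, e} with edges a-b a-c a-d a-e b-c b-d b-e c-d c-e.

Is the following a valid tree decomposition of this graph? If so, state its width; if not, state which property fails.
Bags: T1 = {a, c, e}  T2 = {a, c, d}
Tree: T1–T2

A tree decomposition must satisfy three properties: every vertex lies in some bag; for every edge, both endpoints lie together in some bag; and for every vertex, the bags containing it form a connected subtree. Here vertex b appears in no bag, so the decomposition is invalid.

No — vertex b appears in no bag.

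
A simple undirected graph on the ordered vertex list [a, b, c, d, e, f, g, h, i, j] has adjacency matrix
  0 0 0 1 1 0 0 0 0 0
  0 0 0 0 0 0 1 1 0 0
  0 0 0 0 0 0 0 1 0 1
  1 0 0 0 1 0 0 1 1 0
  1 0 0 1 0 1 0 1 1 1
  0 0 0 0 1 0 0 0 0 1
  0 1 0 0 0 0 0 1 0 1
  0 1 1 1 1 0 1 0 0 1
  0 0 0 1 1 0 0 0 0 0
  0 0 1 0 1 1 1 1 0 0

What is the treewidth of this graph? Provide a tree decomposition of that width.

Treewidth 2.
One such decomposition:
Bags: B1 = {e, h, j}  B2 = {d, e, h}  B3 = {a, d, e}  B4 = {d, e, i}  B5 = {g, h, j}  B6 = {e, f, j}  B7 = {b, g, h}  B8 = {c, h, j}
Tree: B1–B2, B2–B3, B3–B4, B1–B5, B1–B6, B5–B7, B1–B8

The largest bag has 3 vertices, giving width 2; this decomposition certifies tw(G) ≤ 2. On the other hand G contains the 3-clique {a, d, e}. A clique must lie in a single bag of any decomposition, so no decomposition can have width below 2. The upper and lower bounds meet at 2, so that is the treewidth.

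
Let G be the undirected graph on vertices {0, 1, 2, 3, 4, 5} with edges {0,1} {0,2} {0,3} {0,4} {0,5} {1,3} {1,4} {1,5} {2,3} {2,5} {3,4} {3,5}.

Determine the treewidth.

3

A width-3 tree decomposition is:
Bags: B1 = {0, 2, 3, 5}  B2 = {0, 1, 3, 5}  B3 = {0, 1, 3, 4}
Tree: B1–B2, B2–B3
Every bag has size at most 4, so the width is 4 − 1 = 3 and tw(G) ≤ 3. On the other hand G contains the 4-clique {0, 1, 3, 4}. A clique must lie in a single bag of any decomposition, so no decomposition can have width below 3. Hence tw(G) = 3 exactly.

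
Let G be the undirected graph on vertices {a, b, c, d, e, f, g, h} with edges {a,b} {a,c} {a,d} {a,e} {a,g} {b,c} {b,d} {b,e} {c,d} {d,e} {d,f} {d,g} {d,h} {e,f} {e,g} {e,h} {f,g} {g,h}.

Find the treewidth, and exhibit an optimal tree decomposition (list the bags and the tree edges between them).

Treewidth 3.
One optimal decomposition is:
Bags: B1 = {d, e, f, g}  B2 = {a, d, e, g}  B3 = {a, b, d, e}  B4 = {d, e, g, h}  B5 = {a, b, c, d}
Tree: B1–B2, B2–B3, B2–B4, B3–B5

Each bag holds 4 vertices, so the decomposition has width 3, which upper-bounds the treewidth. Conversely, {d, e, g, h} is a clique of size 4, and the vertices of any clique must share a bag in every tree decomposition; so some bag has ≥ 4 vertices and tw(G) ≥ 3. Hence tw(G) = 3 exactly.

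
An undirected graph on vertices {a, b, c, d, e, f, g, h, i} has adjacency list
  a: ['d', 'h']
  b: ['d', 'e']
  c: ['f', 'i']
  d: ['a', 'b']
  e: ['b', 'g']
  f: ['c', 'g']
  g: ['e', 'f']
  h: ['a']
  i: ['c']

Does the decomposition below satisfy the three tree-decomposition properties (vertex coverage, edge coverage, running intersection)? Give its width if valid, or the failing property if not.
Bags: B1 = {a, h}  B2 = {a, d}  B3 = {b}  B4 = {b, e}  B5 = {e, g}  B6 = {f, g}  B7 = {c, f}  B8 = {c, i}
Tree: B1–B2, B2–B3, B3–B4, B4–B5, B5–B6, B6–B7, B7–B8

No — edge (d,b) lies in no bag.

A tree decomposition must satisfy three properties: every vertex lies in some bag; for every edge, both endpoints lie together in some bag; and for every vertex, the bags containing it form a connected subtree. Here edge (d,b) lies in no bag, so the decomposition is invalid.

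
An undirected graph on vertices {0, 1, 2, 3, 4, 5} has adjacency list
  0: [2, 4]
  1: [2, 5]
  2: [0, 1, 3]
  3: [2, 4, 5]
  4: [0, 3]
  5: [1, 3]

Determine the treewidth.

A width-2 tree decomposition is:
Bags: B1 = {0, 3, 4}  B2 = {0, 2, 3}  B3 = {2, 3, 5}  B4 = {1, 2, 5}
Tree: B1–B2, B2–B3, B3–B4
The largest bag has 3 vertices, giving width 2; this decomposition certifies tw(G) ≤ 2. For the lower bound, G contains the cycle 4–0–2–3–4, so G is not a forest; only forests have treewidth ≤ 1, hence tw(G) ≥ 2. Combining the bounds, tw(G) = 2.

2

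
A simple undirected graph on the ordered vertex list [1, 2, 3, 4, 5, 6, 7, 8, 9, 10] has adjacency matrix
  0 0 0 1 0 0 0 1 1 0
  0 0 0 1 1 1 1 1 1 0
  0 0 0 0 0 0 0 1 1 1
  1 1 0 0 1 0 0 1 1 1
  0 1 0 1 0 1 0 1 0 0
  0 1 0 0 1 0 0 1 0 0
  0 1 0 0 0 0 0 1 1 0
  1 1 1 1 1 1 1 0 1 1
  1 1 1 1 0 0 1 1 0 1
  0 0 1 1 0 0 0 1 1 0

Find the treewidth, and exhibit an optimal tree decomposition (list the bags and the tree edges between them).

Treewidth 3.
Bags: B1 = {4, 8, 9, 10}  B2 = {2, 4, 8, 9}  B3 = {2, 4, 5, 8}  B4 = {1, 4, 8, 9}  B5 = {2, 7, 8, 9}  B6 = {2, 5, 6, 8}  B7 = {3, 8, 9, 10}
Tree: B1–B2, B2–B3, B2–B4, B2–B5, B3–B6, B1–B7

Every bag has size at most 4, so the width is 4 − 1 = 3 and tw(G) ≤ 3. For the lower bound, the 4 vertices {3, 8, 9, 10} are pairwise adjacent, and any tree decomposition puts a clique entirely inside one bag — forcing width ≥ 3. Therefore the treewidth is 3.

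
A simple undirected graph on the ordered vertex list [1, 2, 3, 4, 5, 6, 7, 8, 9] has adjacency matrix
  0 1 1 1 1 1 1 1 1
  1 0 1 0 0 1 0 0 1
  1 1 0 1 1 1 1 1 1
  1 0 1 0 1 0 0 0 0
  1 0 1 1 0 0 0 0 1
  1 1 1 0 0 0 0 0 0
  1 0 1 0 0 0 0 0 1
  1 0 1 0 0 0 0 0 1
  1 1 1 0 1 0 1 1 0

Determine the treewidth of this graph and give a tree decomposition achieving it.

Treewidth 3.
One optimal decomposition is:
Bags: B1 = {1, 3, 4, 5}  B2 = {1, 3, 5, 9}  B3 = {1, 3, 7, 9}  B4 = {1, 3, 8, 9}  B5 = {1, 2, 3, 9}  B6 = {1, 2, 3, 6}
Tree: B1–B2, B2–B3, B3–B4, B2–B5, B5–B6

Each bag holds 4 vertices, so the decomposition has width 3, which upper-bounds the treewidth. On the other hand G contains the 4-clique {1, 3, 8, 9}. A clique must lie in a single bag of any decomposition, so no decomposition can have width below 3. Hence tw(G) = 3 exactly.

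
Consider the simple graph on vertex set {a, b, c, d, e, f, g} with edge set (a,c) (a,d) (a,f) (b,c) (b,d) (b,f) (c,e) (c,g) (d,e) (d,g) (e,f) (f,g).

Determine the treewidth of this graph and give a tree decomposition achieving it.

Every bag has size at most 4, so the width is 4 − 1 = 3 and tw(G) ≤ 3. For the lower bound: the 4 vertex sets {b,f}, {d,e}, {c}, {a} are disjoint, each induces a connected subgraph, and every pair is joined by at least one edge of G. Contracting each set to a single vertex therefore yields K_{4} as a minor, and since treewidth is minor-monotone, tw(G) ≥ tw(K_{4}) = 3. Combining the bounds, tw(G) = 3.

Treewidth 3.
One such decomposition:
Bags: B1 = {b, c, d, f}  B2 = {c, d, e, f}  B3 = {a, c, d, f}  B4 = {c, d, f, g}
Tree: B1–B2, B2–B3, B3–B4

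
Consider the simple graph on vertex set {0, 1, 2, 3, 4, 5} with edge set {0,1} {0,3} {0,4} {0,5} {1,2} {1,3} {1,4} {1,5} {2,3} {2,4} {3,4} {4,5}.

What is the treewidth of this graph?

A width-3 tree decomposition is:
Bags: B1 = {0, 1, 4, 5}  B2 = {0, 1, 3, 4}  B3 = {1, 2, 3, 4}
Tree: B1–B2, B2–B3
Every bag has size at most 4, so the width is 4 − 1 = 3 and tw(G) ≤ 3. For the lower bound, the 4 vertices {0, 1, 3, 4} are pairwise adjacent, and any tree decomposition puts a clique entirely inside one bag — forcing width ≥ 3. The upper and lower bounds meet at 3, so that is the treewidth.

3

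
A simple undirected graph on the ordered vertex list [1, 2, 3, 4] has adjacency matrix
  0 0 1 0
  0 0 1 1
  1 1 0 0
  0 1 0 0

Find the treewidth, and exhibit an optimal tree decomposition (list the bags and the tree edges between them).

Treewidth 1.
One optimal decomposition is:
Bags: B1 = {1, 3}  B2 = {2, 3}  B3 = {2, 4}
Tree: B1–B2, B2–B3

Each bag holds 2 vertices, so the decomposition has width 1, which upper-bounds the treewidth. Since G has at least one edge (e.g. 1–3), it is not an edgeless graph, so tw(G) ≥ 1. Therefore the treewidth is 1.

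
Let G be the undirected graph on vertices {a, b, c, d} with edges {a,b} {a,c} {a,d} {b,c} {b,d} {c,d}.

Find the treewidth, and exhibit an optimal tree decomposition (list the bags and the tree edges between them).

Treewidth 3.
One such decomposition:
Bags: B1 = {a, b, c, d}
Tree: (single bag)

With just one bag of size 4, the width is 4 − 1 = 3, so tw(G) ≤ 3. Conversely, {a, b, c, d} is a clique of size 4, and the vertices of any clique must share a bag in every tree decomposition; so some bag has ≥ 4 vertices and tw(G) ≥ 3. Therefore the treewidth is 3.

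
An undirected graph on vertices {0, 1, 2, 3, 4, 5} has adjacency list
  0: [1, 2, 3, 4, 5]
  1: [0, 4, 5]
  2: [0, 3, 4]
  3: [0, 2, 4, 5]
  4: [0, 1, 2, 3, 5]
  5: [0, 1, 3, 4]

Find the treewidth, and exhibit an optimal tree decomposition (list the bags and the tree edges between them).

Treewidth 3.
Bags: B1 = {0, 2, 3, 4}  B2 = {0, 3, 4, 5}  B3 = {0, 1, 4, 5}
Tree: B1–B2, B2–B3

Every bag has size at most 4, so the width is 4 − 1 = 3 and tw(G) ≤ 3. On the other hand G contains the 4-clique {0, 1, 4, 5}. A clique must lie in a single bag of any decomposition, so no decomposition can have width below 3. Hence tw(G) = 3 exactly.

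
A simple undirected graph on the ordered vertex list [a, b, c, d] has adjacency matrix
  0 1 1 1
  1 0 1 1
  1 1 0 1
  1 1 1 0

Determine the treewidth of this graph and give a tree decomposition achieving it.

A single bag containing all 4 vertices is trivially a valid decomposition of width 3. Conversely, {a, b, c, d} is a clique of size 4, and the vertices of any clique must share a bag in every tree decomposition; so some bag has ≥ 4 vertices and tw(G) ≥ 3. Hence tw(G) = 3 exactly.

Treewidth 3.
One optimal decomposition is:
Bags: B1 = {a, b, c, d}
Tree: (single bag)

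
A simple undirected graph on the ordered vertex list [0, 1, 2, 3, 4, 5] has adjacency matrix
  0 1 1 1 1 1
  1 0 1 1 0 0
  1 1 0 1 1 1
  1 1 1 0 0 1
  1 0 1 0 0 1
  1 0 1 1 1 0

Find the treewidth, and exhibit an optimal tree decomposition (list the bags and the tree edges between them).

Each bag holds 4 vertices, so the decomposition has width 3, which upper-bounds the treewidth. For the lower bound, the 4 vertices {0, 1, 2, 3} are pairwise adjacent, and any tree decomposition puts a clique entirely inside one bag — forcing width ≥ 3. Therefore the treewidth is 3.

Treewidth 3.
One such decomposition:
Bags: B1 = {0, 2, 3, 5}  B2 = {0, 1, 2, 3}  B3 = {0, 2, 4, 5}
Tree: B1–B2, B1–B3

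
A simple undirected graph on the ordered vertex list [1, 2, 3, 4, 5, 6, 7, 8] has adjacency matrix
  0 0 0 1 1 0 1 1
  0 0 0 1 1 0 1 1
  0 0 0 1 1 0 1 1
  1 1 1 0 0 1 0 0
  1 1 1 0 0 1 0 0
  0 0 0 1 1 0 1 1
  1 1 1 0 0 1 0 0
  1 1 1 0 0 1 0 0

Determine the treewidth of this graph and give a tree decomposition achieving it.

Treewidth 4.
One such decomposition:
Bags: B1 = {2, 4, 5, 7, 8}  B2 = {3, 4, 5, 7, 8}  B3 = {4, 5, 6, 7, 8}  B4 = {1, 4, 5, 7, 8}
Tree: B1–B2, B2–B3, B3–B4

The largest bag has 5 vertices, giving width 4; this decomposition certifies tw(G) ≤ 4. For the lower bound: the 5 vertex sets {2,5}, {3,4}, {6,8}, {7}, {1} are disjoint, each induces a connected subgraph, and every pair is joined by at least one edge of G. Contracting each set to a single vertex therefore yields K_{5} as a minor, and since treewidth is minor-monotone, tw(G) ≥ tw(K_{5}) = 4. The upper and lower bounds meet at 4, so that is the treewidth.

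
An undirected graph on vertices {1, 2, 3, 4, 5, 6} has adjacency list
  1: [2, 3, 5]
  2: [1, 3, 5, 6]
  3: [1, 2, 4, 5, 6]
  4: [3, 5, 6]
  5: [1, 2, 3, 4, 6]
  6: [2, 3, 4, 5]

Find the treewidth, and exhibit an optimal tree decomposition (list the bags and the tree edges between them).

Treewidth 3.
One such decomposition:
Bags: B1 = {3, 4, 5, 6}  B2 = {2, 3, 5, 6}  B3 = {1, 2, 3, 5}
Tree: B1–B2, B2–B3

Each bag holds 4 vertices, so the decomposition has width 3, which upper-bounds the treewidth. Conversely, {1, 2, 3, 5} is a clique of size 4, and the vertices of any clique must share a bag in every tree decomposition; so some bag has ≥ 4 vertices and tw(G) ≥ 3. Hence tw(G) = 3 exactly.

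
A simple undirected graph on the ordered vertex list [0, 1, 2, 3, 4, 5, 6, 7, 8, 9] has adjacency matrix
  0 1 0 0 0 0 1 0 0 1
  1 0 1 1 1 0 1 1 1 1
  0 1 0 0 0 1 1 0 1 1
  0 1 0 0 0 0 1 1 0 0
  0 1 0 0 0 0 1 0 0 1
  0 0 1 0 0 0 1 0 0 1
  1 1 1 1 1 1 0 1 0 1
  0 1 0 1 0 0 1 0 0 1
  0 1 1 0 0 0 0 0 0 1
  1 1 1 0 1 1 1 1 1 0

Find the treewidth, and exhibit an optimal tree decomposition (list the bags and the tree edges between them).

Every bag has size at most 4, so the width is 4 − 1 = 3 and tw(G) ≤ 3. Conversely, {1, 2, 8, 9} is a clique of size 4, and the vertices of any clique must share a bag in every tree decomposition; so some bag has ≥ 4 vertices and tw(G) ≥ 3. The upper and lower bounds meet at 3, so that is the treewidth.

Treewidth 3.
One optimal decomposition is:
Bags: B1 = {1, 2, 6, 9}  B2 = {1, 6, 7, 9}  B3 = {2, 5, 6, 9}  B4 = {0, 1, 6, 9}  B5 = {1, 3, 6, 7}  B6 = {1, 2, 8, 9}  B7 = {1, 4, 6, 9}
Tree: B1–B2, B1–B3, B1–B4, B2–B5, B1–B6, B2–B7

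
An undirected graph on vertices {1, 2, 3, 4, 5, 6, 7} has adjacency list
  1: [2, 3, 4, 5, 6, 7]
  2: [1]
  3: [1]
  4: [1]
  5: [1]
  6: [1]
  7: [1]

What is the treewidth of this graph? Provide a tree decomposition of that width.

The largest bag has 2 vertices, giving width 1; this decomposition certifies tw(G) ≤ 1. Since G has at least one edge (e.g. 1–5), it is not an edgeless graph, so tw(G) ≥ 1. Therefore the treewidth is 1.

Treewidth 1.
One such decomposition:
Bags: B1 = {1, 5}  B2 = {1, 3}  B3 = {1, 4}  B4 = {1, 2}  B5 = {1, 6}  B6 = {1, 7}
Tree: B1–B2, B2–B3, B2–B4, B4–B5, B1–B6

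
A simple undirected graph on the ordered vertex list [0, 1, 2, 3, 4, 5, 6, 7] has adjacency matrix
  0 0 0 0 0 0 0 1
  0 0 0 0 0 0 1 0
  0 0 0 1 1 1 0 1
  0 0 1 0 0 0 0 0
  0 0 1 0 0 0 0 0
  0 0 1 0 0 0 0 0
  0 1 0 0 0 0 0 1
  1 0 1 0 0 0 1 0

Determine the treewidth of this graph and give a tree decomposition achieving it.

Treewidth 1.
Bags: B1 = {1, 6}  B2 = {6, 7}  B3 = {2, 7}  B4 = {2, 5}  B5 = {2, 4}  B6 = {2, 3}  B7 = {0, 7}
Tree: B1–B2, B2–B3, B3–B4, B3–B5, B4–B6, B3–B7

The largest bag has 2 vertices, giving width 1; this decomposition certifies tw(G) ≤ 1. Since G has at least one edge (e.g. 6–1), it is not an edgeless graph, so tw(G) ≥ 1. The upper and lower bounds meet at 1, so that is the treewidth.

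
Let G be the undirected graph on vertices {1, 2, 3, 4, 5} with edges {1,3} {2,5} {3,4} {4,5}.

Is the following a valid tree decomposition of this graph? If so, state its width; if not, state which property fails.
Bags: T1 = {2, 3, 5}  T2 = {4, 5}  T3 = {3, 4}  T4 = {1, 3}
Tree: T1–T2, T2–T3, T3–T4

No — bags containing vertex 3 are not connected in the tree.

A tree decomposition must satisfy three properties: every vertex lies in some bag; for every edge, both endpoints lie together in some bag; and for every vertex, the bags containing it form a connected subtree. Here bags containing vertex 3 are not connected in the tree, so the decomposition is invalid.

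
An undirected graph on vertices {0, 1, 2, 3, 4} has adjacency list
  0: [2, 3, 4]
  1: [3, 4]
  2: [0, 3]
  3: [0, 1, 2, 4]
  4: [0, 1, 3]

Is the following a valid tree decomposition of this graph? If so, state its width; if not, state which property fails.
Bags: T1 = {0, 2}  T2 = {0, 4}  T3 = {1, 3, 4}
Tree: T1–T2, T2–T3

No — edge (3,2) lies in no bag.

A tree decomposition must satisfy three properties: every vertex lies in some bag; for every edge, both endpoints lie together in some bag; and for every vertex, the bags containing it form a connected subtree. Here edge (3,2) lies in no bag, so the decomposition is invalid.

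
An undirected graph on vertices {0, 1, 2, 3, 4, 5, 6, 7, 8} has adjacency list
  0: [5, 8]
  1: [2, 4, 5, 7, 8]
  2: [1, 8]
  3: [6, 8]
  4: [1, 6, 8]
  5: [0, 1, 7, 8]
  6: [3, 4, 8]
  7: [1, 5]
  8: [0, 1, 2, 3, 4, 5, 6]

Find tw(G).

2

A width-2 tree decomposition is:
Bags: B1 = {4, 6, 8}  B2 = {1, 4, 8}  B3 = {1, 5, 8}  B4 = {3, 6, 8}  B5 = {0, 5, 8}  B6 = {1, 2, 8}  B7 = {1, 5, 7}
Tree: B1–B2, B2–B3, B1–B4, B3–B5, B2–B6, B3–B7
Every bag has size at most 3, so the width is 3 − 1 = 2 and tw(G) ≤ 2. On the other hand G contains the 3-clique {0, 5, 8}. A clique must lie in a single bag of any decomposition, so no decomposition can have width below 2. The upper and lower bounds meet at 2, so that is the treewidth.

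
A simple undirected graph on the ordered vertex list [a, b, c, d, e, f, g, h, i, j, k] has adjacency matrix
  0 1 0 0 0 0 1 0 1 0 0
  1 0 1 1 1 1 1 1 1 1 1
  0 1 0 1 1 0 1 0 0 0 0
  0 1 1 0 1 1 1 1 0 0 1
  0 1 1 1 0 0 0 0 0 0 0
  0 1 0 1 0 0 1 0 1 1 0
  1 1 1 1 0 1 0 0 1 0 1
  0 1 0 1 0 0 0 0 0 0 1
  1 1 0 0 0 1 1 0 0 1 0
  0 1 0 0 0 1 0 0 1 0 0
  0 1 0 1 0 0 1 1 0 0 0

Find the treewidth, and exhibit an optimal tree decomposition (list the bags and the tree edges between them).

Every bag has size at most 4, so the width is 4 − 1 = 3 and tw(G) ≤ 3. For the lower bound, the 4 vertices {b, c, d, g} are pairwise adjacent, and any tree decomposition puts a clique entirely inside one bag — forcing width ≥ 3. Hence tw(G) = 3 exactly.

Treewidth 3.
One such decomposition:
Bags: B1 = {b, d, f, g}  B2 = {b, f, g, i}  B3 = {b, c, d, g}  B4 = {a, b, g, i}  B5 = {b, c, d, e}  B6 = {b, d, g, k}  B7 = {b, f, i, j}  B8 = {b, d, h, k}
Tree: B1–B2, B1–B3, B2–B4, B3–B5, B3–B6, B2–B7, B6–B8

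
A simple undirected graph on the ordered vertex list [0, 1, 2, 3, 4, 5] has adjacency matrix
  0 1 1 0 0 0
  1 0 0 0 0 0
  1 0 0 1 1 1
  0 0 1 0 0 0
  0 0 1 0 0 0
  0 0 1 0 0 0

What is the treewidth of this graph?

1

A width-1 tree decomposition is:
Bags: B1 = {0, 2}  B2 = {0, 1}  B3 = {2, 3}  B4 = {2, 5}  B5 = {2, 4}
Tree: B1–B2, B1–B3, B1–B4, B1–B5
Each bag holds 2 vertices, so the decomposition has width 1, which upper-bounds the treewidth. Since G has at least one edge (e.g. 2–0), it is not an edgeless graph, so tw(G) ≥ 1. Therefore the treewidth is 1.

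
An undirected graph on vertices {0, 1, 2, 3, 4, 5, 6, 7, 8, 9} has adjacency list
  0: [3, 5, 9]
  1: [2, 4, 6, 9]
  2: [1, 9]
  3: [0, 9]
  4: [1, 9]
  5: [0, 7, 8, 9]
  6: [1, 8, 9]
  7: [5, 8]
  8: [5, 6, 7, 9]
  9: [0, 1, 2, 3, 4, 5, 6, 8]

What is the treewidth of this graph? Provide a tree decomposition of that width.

Treewidth 2.
One such decomposition:
Bags: B1 = {6, 8, 9}  B2 = {5, 8, 9}  B3 = {1, 6, 9}  B4 = {0, 5, 9}  B5 = {0, 3, 9}  B6 = {1, 2, 9}  B7 = {1, 4, 9}  B8 = {5, 7, 8}
Tree: B1–B2, B1–B3, B2–B4, B4–B5, B3–B6, B3–B7, B2–B8

The largest bag has 3 vertices, giving width 2; this decomposition certifies tw(G) ≤ 2. For the lower bound, the 3 vertices {0, 3, 9} are pairwise adjacent, and any tree decomposition puts a clique entirely inside one bag — forcing width ≥ 2. Combining the bounds, tw(G) = 2.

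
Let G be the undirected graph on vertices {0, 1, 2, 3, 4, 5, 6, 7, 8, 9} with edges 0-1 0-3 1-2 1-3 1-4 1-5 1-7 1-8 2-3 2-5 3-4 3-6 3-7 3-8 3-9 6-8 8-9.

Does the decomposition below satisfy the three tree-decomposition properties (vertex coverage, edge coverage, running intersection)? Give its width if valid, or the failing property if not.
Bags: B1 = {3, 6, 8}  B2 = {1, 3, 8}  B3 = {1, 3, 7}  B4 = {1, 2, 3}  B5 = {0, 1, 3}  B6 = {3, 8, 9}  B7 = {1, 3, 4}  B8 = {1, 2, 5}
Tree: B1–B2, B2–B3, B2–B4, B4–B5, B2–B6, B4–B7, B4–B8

Yes; width 2.

Vertex coverage: the bags together contain {0, 1, 2, 3, 4, 5, 6, 7, 8, 9}, the full vertex set. Edge coverage: each edge of G has both endpoints in at least one bag. Running intersection: for every vertex, the bags containing it form a connected subtree. All three properties hold, so this is a valid tree decomposition of width max|bag| − 1 = 2, and hence tw(G) ≤ 2.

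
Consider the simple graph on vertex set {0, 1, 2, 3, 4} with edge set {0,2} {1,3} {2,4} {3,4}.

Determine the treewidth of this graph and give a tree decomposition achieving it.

Each bag holds 2 vertices, so the decomposition has width 1, which upper-bounds the treewidth. Since G has at least one edge (e.g. 1–3), it is not an edgeless graph, so tw(G) ≥ 1. Hence tw(G) = 1 exactly.

Treewidth 1.
One such decomposition:
Bags: B1 = {1, 3}  B2 = {3, 4}  B3 = {2, 4}  B4 = {0, 2}
Tree: B1–B2, B2–B3, B3–B4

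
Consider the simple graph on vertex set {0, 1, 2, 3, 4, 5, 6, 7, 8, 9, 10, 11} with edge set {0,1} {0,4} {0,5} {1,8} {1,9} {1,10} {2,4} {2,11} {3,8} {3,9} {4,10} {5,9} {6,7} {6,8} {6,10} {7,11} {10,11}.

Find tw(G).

A width-3 tree decomposition is:
Bags: B1 = {3, 5, 8, 9}  B2 = {1, 5, 8, 9}  B3 = {0, 1, 5, 8}  B4 = {0, 1, 6, 8}  B5 = {0, 1, 6, 10}  B6 = {0, 4, 6, 10}  B7 = {4, 6, 7, 10}  B8 = {4, 7, 10, 11}  B9 = {2, 4, 7, 11}
Tree: B1–B2, B2–B3, B3–B4, B4–B5, B5–B6, B6–B7, B7–B8, B8–B9
The largest bag has 4 vertices, giving width 3; this decomposition certifies tw(G) ≤ 3. For the lower bound: the 4 vertex sets {3,5,9}, {8}, {1}, {0,4,6,10} are disjoint, each induces a connected subgraph, and every pair is joined by at least one edge of G. Contracting each set to a single vertex therefore yields K_{4} as a minor, and since treewidth is minor-monotone, tw(G) ≥ tw(K_{4}) = 3. The upper and lower bounds meet at 3, so that is the treewidth.

3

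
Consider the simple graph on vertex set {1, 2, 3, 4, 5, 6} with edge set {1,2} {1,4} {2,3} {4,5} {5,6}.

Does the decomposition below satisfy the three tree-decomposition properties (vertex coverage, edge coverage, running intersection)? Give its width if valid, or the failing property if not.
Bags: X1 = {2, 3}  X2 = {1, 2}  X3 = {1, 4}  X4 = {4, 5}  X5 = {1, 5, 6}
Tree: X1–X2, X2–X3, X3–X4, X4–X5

A tree decomposition must satisfy three properties: every vertex lies in some bag; for every edge, both endpoints lie together in some bag; and for every vertex, the bags containing it form a connected subtree. Here bags containing vertex 1 are not connected in the tree, so the decomposition is invalid.

No — bags containing vertex 1 are not connected in the tree.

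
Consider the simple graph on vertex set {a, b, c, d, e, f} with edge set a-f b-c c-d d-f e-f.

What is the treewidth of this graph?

1

A width-1 tree decomposition is:
Bags: B1 = {d, f}  B2 = {a, f}  B3 = {c, d}  B4 = {e, f}  B5 = {b, c}
Tree: B1–B2, B1–B3, B1–B4, B3–B5
The largest bag has 2 vertices, giving width 1; this decomposition certifies tw(G) ≤ 1. Since G has at least one edge (e.g. d–f), it is not an edgeless graph, so tw(G) ≥ 1. The upper and lower bounds meet at 1, so that is the treewidth.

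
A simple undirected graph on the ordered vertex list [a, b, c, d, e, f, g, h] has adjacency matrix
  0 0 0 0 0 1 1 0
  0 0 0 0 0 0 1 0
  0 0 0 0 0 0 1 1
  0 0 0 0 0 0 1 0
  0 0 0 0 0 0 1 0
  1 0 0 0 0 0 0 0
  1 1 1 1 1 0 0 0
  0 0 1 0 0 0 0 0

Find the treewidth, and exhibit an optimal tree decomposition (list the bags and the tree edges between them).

Treewidth 1.
One optimal decomposition is:
Bags: B1 = {c, g}  B2 = {c, h}  B3 = {d, g}  B4 = {a, g}  B5 = {a, f}  B6 = {b, g}  B7 = {e, g}
Tree: B1–B2, B1–B3, B1–B4, B4–B5, B3–B6, B3–B7

Each bag holds 2 vertices, so the decomposition has width 1, which upper-bounds the treewidth. Since G has at least one edge (e.g. g–c), it is not an edgeless graph, so tw(G) ≥ 1. The upper and lower bounds meet at 1, so that is the treewidth.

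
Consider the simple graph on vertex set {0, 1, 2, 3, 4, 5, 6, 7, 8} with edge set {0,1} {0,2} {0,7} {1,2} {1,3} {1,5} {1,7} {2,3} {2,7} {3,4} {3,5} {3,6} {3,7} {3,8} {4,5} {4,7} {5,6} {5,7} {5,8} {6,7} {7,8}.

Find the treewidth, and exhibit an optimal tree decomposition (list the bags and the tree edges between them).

Treewidth 3.
One optimal decomposition is:
Bags: B1 = {3, 4, 5, 7}  B2 = {1, 3, 5, 7}  B3 = {3, 5, 6, 7}  B4 = {1, 2, 3, 7}  B5 = {3, 5, 7, 8}  B6 = {0, 1, 2, 7}
Tree: B1–B2, B2–B3, B2–B4, B3–B5, B4–B6

Every bag has size at most 4, so the width is 4 − 1 = 3 and tw(G) ≤ 3. Conversely, {0, 1, 2, 7} is a clique of size 4, and the vertices of any clique must share a bag in every tree decomposition; so some bag has ≥ 4 vertices and tw(G) ≥ 3. The upper and lower bounds meet at 3, so that is the treewidth.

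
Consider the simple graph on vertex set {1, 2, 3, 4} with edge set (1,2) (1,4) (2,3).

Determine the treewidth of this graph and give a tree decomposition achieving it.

Treewidth 1.
One such decomposition:
Bags: B1 = {1, 2}  B2 = {2, 3}  B3 = {1, 4}
Tree: B1–B2, B1–B3

Each bag holds 2 vertices, so the decomposition has width 1, which upper-bounds the treewidth. G has an edge, so its treewidth is at least 1. Combining the bounds, tw(G) = 1.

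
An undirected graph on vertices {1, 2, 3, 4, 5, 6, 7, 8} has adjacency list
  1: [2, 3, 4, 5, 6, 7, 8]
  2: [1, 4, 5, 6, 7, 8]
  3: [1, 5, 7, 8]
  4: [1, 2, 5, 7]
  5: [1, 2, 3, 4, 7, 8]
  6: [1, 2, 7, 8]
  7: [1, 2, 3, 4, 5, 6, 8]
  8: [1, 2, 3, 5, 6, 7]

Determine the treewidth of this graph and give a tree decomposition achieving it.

Each bag holds 5 vertices, so the decomposition has width 4, which upper-bounds the treewidth. For the lower bound, the 5 vertices {1, 2, 5, 7, 8} are pairwise adjacent, and any tree decomposition puts a clique entirely inside one bag — forcing width ≥ 4. Combining the bounds, tw(G) = 4.

Treewidth 4.
One such decomposition:
Bags: B1 = {1, 2, 4, 5, 7}  B2 = {1, 2, 5, 7, 8}  B3 = {1, 2, 6, 7, 8}  B4 = {1, 3, 5, 7, 8}
Tree: B1–B2, B2–B3, B2–B4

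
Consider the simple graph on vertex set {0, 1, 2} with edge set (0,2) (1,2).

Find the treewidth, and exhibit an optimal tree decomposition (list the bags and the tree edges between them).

Each bag holds 2 vertices, so the decomposition has width 1, which upper-bounds the treewidth. Since G has at least one edge (e.g. 1–2), it is not an edgeless graph, so tw(G) ≥ 1. Hence tw(G) = 1 exactly.

Treewidth 1.
One such decomposition:
Bags: B1 = {1, 2}  B2 = {0, 2}
Tree: B1–B2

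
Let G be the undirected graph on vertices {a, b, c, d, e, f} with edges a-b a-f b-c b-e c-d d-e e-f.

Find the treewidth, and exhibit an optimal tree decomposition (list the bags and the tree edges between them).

Treewidth 2.
One optimal decomposition is:
Bags: B1 = {a, e, f}  B2 = {a, b, e}  B3 = {b, d, e}  B4 = {b, c, d}
Tree: B1–B2, B2–B3, B3–B4

Every bag has size at most 3, so the width is 3 − 1 = 2 and tw(G) ≤ 2. The edges f–a–b–e–f form a cycle, so G is not a tree and its treewidth is at least 2. Hence tw(G) = 2 exactly.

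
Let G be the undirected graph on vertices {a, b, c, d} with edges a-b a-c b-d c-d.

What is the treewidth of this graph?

A width-2 tree decomposition is:
Bags: B1 = {a, b, c}  B2 = {b, c, d}
Tree: B1–B2
Every bag has size at most 3, so the width is 3 − 1 = 2 and tw(G) ≤ 2. The edges c–a–b–d–c form a cycle, so G is not a tree and its treewidth is at least 2. Hence tw(G) = 2 exactly.

2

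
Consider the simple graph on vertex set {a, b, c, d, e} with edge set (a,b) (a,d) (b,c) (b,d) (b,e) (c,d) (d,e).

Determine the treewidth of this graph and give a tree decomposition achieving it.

The largest bag has 3 vertices, giving width 2; this decomposition certifies tw(G) ≤ 2. Conversely, {b, d, e} is a clique of size 3, and the vertices of any clique must share a bag in every tree decomposition; so some bag has ≥ 3 vertices and tw(G) ≥ 2. Hence tw(G) = 2 exactly.

Treewidth 2.
Bags: B1 = {a, b, d}  B2 = {b, d, e}  B3 = {b, c, d}
Tree: B1–B2, B2–B3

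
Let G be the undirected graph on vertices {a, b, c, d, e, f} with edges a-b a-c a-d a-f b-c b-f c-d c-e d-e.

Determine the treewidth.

A width-2 tree decomposition is:
Bags: B1 = {a, b, c}  B2 = {a, c, d}  B3 = {a, b, f}  B4 = {c, d, e}
Tree: B1–B2, B1–B3, B2–B4
Every bag has size at most 3, so the width is 3 − 1 = 2 and tw(G) ≤ 2. For the lower bound, the 3 vertices {c, d, e} are pairwise adjacent, and any tree decomposition puts a clique entirely inside one bag — forcing width ≥ 2. Hence tw(G) = 2 exactly.

2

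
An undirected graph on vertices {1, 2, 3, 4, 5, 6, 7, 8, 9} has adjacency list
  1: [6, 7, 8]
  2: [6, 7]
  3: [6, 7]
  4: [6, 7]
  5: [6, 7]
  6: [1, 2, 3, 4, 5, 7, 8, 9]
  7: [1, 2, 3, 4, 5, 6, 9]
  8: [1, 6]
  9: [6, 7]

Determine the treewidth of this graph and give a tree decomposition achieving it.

Treewidth 2.
Bags: B1 = {2, 6, 7}  B2 = {4, 6, 7}  B3 = {1, 6, 7}  B4 = {1, 6, 8}  B5 = {3, 6, 7}  B6 = {6, 7, 9}  B7 = {5, 6, 7}
Tree: B1–B2, B1–B3, B3–B4, B3–B5, B2–B6, B3–B7

Each bag holds 3 vertices, so the decomposition has width 2, which upper-bounds the treewidth. For the lower bound, the 3 vertices {1, 6, 8} are pairwise adjacent, and any tree decomposition puts a clique entirely inside one bag — forcing width ≥ 2. Hence tw(G) = 2 exactly.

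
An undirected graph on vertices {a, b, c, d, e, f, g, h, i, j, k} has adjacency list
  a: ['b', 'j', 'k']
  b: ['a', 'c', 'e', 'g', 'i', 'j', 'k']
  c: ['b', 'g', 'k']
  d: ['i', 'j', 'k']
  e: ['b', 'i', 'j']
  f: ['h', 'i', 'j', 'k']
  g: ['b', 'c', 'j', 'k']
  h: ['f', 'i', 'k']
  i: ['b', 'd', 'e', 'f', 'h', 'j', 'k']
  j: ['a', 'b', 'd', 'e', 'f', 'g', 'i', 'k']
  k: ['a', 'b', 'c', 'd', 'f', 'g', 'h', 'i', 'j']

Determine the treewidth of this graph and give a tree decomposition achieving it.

Each bag holds 4 vertices, so the decomposition has width 3, which upper-bounds the treewidth. Conversely, {b, e, i, j} is a clique of size 4, and the vertices of any clique must share a bag in every tree decomposition; so some bag has ≥ 4 vertices and tw(G) ≥ 3. Therefore the treewidth is 3.

Treewidth 3.
Bags: B1 = {d, i, j, k}  B2 = {f, i, j, k}  B3 = {b, i, j, k}  B4 = {a, b, j, k}  B5 = {b, e, i, j}  B6 = {b, g, j, k}  B7 = {f, h, i, k}  B8 = {b, c, g, k}
Tree: B1–B2, B2–B3, B3–B4, B3–B5, B3–B6, B2–B7, B6–B8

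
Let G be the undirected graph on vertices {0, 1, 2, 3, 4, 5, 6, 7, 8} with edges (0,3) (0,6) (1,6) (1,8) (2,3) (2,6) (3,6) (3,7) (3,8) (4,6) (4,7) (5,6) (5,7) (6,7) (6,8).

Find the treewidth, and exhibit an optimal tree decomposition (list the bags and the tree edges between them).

Treewidth 2.
One such decomposition:
Bags: B1 = {3, 6, 7}  B2 = {2, 3, 6}  B3 = {3, 6, 8}  B4 = {4, 6, 7}  B5 = {0, 3, 6}  B6 = {1, 6, 8}  B7 = {5, 6, 7}
Tree: B1–B2, B1–B3, B1–B4, B2–B5, B3–B6, B4–B7

The largest bag has 3 vertices, giving width 2; this decomposition certifies tw(G) ≤ 2. For the lower bound, the 3 vertices {1, 6, 8} are pairwise adjacent, and any tree decomposition puts a clique entirely inside one bag — forcing width ≥ 2. Hence tw(G) = 2 exactly.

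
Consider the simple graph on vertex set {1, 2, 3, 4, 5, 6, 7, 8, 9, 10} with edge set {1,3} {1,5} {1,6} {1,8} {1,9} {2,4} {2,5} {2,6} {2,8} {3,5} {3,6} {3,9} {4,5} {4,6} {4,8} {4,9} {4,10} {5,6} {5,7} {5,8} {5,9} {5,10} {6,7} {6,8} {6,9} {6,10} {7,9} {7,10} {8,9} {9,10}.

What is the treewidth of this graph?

4

A width-4 tree decomposition is:
Bags: B1 = {2, 4, 5, 6, 8}  B2 = {4, 5, 6, 8, 9}  B3 = {1, 5, 6, 8, 9}  B4 = {4, 5, 6, 9, 10}  B5 = {1, 3, 5, 6, 9}  B6 = {5, 6, 7, 9, 10}
Tree: B1–B2, B2–B3, B2–B4, B3–B5, B4–B6
Each bag holds 5 vertices, so the decomposition has width 4, which upper-bounds the treewidth. For the lower bound, the 5 vertices {1, 5, 6, 8, 9} are pairwise adjacent, and any tree decomposition puts a clique entirely inside one bag — forcing width ≥ 4. The upper and lower bounds meet at 4, so that is the treewidth.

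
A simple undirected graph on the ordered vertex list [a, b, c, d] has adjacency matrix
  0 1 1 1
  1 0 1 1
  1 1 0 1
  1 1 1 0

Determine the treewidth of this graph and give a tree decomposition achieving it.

A single bag containing all 4 vertices is trivially a valid decomposition of width 3. On the other hand G contains the 4-clique {a, b, c, d}. A clique must lie in a single bag of any decomposition, so no decomposition can have width below 3. Therefore the treewidth is 3.

Treewidth 3.
One such decomposition:
Bags: B1 = {a, b, c, d}
Tree: (single bag)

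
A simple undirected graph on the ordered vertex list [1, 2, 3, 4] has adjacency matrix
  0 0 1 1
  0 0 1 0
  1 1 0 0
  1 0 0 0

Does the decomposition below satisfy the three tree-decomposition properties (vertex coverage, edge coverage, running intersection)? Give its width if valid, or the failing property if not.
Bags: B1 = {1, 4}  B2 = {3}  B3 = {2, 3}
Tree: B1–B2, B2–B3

No — edge (1,3) lies in no bag.

A tree decomposition must satisfy three properties: every vertex lies in some bag; for every edge, both endpoints lie together in some bag; and for every vertex, the bags containing it form a connected subtree. Here edge (1,3) lies in no bag, so the decomposition is invalid.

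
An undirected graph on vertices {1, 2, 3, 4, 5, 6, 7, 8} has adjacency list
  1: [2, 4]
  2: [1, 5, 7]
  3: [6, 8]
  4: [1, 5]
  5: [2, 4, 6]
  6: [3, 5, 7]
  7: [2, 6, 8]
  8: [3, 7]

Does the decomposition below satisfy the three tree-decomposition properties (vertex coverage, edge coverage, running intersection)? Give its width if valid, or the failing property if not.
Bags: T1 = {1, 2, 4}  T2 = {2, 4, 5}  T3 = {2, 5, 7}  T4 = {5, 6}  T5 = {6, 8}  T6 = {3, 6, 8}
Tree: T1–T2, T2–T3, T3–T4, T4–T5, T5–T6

No — edge (7,6) lies in no bag.

A tree decomposition must satisfy three properties: every vertex lies in some bag; for every edge, both endpoints lie together in some bag; and for every vertex, the bags containing it form a connected subtree. Here edge (7,6) lies in no bag, so the decomposition is invalid.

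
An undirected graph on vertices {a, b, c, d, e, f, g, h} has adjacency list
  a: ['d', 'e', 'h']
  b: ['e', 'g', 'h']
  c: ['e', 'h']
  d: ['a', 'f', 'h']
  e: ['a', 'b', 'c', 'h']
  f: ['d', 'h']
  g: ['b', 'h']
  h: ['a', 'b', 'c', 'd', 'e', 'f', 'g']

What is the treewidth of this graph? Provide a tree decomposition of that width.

Treewidth 2.
Bags: B1 = {a, e, h}  B2 = {a, d, h}  B3 = {b, e, h}  B4 = {b, g, h}  B5 = {c, e, h}  B6 = {d, f, h}
Tree: B1–B2, B1–B3, B3–B4, B1–B5, B2–B6

The largest bag has 3 vertices, giving width 2; this decomposition certifies tw(G) ≤ 2. For the lower bound, the 3 vertices {a, d, h} are pairwise adjacent, and any tree decomposition puts a clique entirely inside one bag — forcing width ≥ 2. Hence tw(G) = 2 exactly.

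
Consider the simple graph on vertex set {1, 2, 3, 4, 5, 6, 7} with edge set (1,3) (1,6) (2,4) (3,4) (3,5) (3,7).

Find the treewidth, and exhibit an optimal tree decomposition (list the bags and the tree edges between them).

Each bag holds 2 vertices, so the decomposition has width 1, which upper-bounds the treewidth. G has an edge, so its treewidth is at least 1. Hence tw(G) = 1 exactly.

Treewidth 1.
Bags: B1 = {3, 5}  B2 = {3, 4}  B3 = {1, 3}  B4 = {2, 4}  B5 = {1, 6}  B6 = {3, 7}
Tree: B1–B2, B1–B3, B2–B4, B3–B5, B3–B6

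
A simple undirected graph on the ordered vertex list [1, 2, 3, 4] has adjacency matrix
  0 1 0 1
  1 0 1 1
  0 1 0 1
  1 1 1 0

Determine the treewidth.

A width-2 tree decomposition is:
Bags: B1 = {1, 2, 4}  B2 = {2, 3, 4}
Tree: B1–B2
Every bag has size at most 3, so the width is 3 − 1 = 2 and tw(G) ≤ 2. On the other hand G contains the 3-clique {1, 2, 4}. A clique must lie in a single bag of any decomposition, so no decomposition can have width below 2. The upper and lower bounds meet at 2, so that is the treewidth.

2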